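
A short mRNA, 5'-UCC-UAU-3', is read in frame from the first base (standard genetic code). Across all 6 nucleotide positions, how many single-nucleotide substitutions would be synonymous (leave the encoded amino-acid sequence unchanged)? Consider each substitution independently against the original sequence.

Codon 1 (UCC, Ser): 3 synonymous substitutions.
Codon 2 (UAU, Tyr): 1 synonymous substitution.
Total: 3 + 1 = 4.

4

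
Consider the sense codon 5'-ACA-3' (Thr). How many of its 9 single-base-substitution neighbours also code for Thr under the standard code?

Position 1: none → 0 synonymous.
Position 2: none → 0 synonymous.
Position 3: ACU, ACC, ACG → 3 synonymous.
Total: 0 + 0 + 3 = 3.

3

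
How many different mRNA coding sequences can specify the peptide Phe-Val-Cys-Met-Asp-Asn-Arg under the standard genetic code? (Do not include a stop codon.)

384

Phe: 2 codons.
Val: 4 codons.
Cys: 2 codons.
Met: 1 codon.
Asp: 2 codons.
Asn: 2 codons.
Arg: 6 codons.
2 × 4 × 2 × 1 × 2 × 2 × 6 = 384.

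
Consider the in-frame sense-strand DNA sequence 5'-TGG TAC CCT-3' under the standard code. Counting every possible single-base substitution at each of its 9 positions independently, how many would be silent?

4

Codon 1 (TGG, Trp): 0 synonymous substitutions.
Codon 2 (TAC, Tyr): 1 synonymous substitution.
Codon 3 (CCT, Pro): 3 synonymous substitutions.
Total: 0 + 1 + 3 = 4.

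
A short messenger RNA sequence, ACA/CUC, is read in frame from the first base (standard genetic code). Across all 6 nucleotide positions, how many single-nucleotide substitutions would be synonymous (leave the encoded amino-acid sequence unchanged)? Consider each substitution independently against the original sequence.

Codon 1 (ACA, Thr): 3 synonymous substitutions.
Codon 2 (CUC, Leu): 3 synonymous substitutions.
Total: 3 + 3 = 6.

6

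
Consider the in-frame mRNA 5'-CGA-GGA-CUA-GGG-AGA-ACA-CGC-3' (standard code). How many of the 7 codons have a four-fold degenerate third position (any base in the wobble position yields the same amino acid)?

Codon 1 CGA (Arg): third position 4-fold.
Codon 2 GGA (Gly): third position 4-fold.
Codon 3 CUA (Leu): third position 4-fold.
Codon 4 GGG (Gly): third position 4-fold.
Codon 5 AGA (Arg): third position 2-fold.
Codon 6 ACA (Thr): third position 4-fold.
Codon 7 CGC (Arg): third position 4-fold.
Four-fold degenerate third positions: 6.

6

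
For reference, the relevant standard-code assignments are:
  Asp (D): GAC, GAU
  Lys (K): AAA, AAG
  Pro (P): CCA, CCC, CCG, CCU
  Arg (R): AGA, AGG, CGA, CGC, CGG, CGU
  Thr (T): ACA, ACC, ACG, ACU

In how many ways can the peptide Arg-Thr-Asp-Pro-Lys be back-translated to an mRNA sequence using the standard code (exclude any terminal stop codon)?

Arg: 6 codons.
Thr: 4 codons.
Asp: 2 codons.
Pro: 4 codons.
Lys: 2 codons.
6 × 4 × 2 × 4 × 2 = 384.

384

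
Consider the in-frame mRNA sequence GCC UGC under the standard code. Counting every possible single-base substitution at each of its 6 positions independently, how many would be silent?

4

Codon 1 (GCC, Ala): 3 synonymous substitutions.
Codon 2 (UGC, Cys): 1 synonymous substitution.
Total: 3 + 1 = 4.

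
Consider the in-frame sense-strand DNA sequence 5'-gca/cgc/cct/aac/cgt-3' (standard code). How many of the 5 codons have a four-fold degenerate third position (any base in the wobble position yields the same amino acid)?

4

Codon 1 GCA (Ala): third position 4-fold.
Codon 2 CGC (Arg): third position 4-fold.
Codon 3 CCT (Pro): third position 4-fold.
Codon 4 AAC (Asn): third position 2-fold.
Codon 5 CGT (Arg): third position 4-fold.
Four-fold degenerate third positions: 4.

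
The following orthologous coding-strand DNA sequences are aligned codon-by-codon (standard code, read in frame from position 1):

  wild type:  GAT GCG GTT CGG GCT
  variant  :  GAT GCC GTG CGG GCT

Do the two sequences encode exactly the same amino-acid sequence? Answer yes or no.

Codon 1: GAT Asp / GAT Asp — identical.
Codon 2: GCG Ala / GCC Ala — synonymous.
Codon 3: GTT Val / GTG Val — synonymous.
Codon 4: CGG Arg / CGG Arg — identical.
Codon 5: GCT Ala / GCT Ala — identical.
Nonsynonymous differences: 0 → same protein.

yes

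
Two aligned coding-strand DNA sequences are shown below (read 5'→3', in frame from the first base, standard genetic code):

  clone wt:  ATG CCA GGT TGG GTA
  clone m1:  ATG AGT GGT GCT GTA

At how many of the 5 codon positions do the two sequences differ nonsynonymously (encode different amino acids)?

2

Codon 1: ATG Met / ATG Met — identical.
Codon 2: CCA Pro / AGT Ser — nonsynonymous.
Codon 3: GGT Gly / GGT Gly — identical.
Codon 4: TGG Trp / GCT Ala — nonsynonymous.
Codon 5: GTA Val / GTA Val — identical.
Nonsynonymous differences: 2.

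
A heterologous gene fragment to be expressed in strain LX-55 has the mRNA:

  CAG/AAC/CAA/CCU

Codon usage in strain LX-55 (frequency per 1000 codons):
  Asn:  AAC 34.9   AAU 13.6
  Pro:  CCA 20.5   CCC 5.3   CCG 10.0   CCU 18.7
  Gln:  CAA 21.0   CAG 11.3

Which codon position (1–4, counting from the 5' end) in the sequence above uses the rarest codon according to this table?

1

Codon 1 CAG (Gln): 11.3 per 1000.
Codon 2 AAC (Asn): 34.9 per 1000.
Codon 3 CAA (Gln): 21.0 per 1000.
Codon 4 CCU (Pro): 18.7 per 1000.
Lowest frequency is 11.3 at codon 1.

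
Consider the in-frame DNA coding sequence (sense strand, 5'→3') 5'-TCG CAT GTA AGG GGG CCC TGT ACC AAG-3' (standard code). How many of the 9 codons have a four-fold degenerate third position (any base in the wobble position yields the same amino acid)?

Codon 1 TCG (Ser): third position 4-fold.
Codon 2 CAT (His): third position 2-fold.
Codon 3 GTA (Val): third position 4-fold.
Codon 4 AGG (Arg): third position 2-fold.
Codon 5 GGG (Gly): third position 4-fold.
Codon 6 CCC (Pro): third position 4-fold.
Codon 7 TGT (Cys): third position 2-fold.
Codon 8 ACC (Thr): third position 4-fold.
Codon 9 AAG (Lys): third position 2-fold.
Four-fold degenerate third positions: 5.

5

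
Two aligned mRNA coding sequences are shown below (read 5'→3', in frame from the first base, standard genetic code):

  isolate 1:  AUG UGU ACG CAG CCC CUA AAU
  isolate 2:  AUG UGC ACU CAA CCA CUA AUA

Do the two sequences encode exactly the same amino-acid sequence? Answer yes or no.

Codon 1: AUG Met / AUG Met — identical.
Codon 2: UGU Cys / UGC Cys — synonymous.
Codon 3: ACG Thr / ACU Thr — synonymous.
Codon 4: CAG Gln / CAA Gln — synonymous.
Codon 5: CCC Pro / CCA Pro — synonymous.
Codon 6: CUA Leu / CUA Leu — identical.
Codon 7: AAU Asn / AUA Ile — nonsynonymous.
Nonsynonymous differences: 1 → different protein.

no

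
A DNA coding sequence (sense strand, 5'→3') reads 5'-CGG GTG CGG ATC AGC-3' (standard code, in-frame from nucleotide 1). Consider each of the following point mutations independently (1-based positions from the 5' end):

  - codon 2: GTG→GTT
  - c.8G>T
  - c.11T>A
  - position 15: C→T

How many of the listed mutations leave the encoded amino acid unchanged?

Codon 2: GTG (Val) → GTT (Val) — synonymous.
Codon 3: CGG (Arg) → CTG (Leu) — missense.
Codon 4: ATC (Ile) → AAC (Asn) — missense.
Codon 5: AGC (Ser) → AGT (Ser) — synonymous.
Synonymous: 2 of 4.

2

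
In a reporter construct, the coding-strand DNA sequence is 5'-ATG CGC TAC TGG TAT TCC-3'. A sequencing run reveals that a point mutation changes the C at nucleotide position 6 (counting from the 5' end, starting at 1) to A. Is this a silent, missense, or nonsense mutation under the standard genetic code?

silent

Position 6 falls in codon 2: CGC → Arg.
After the substitution the codon is CGA → Arg.
Both encode Arg, so the change is synonymous.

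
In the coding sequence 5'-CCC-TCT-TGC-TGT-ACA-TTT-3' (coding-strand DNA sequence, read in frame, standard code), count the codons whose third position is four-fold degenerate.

Codon 1 CCC (Pro): third position 4-fold.
Codon 2 TCT (Ser): third position 4-fold.
Codon 3 TGC (Cys): third position 2-fold.
Codon 4 TGT (Cys): third position 2-fold.
Codon 5 ACA (Thr): third position 4-fold.
Codon 6 TTT (Phe): third position 2-fold.
Four-fold degenerate third positions: 3.

3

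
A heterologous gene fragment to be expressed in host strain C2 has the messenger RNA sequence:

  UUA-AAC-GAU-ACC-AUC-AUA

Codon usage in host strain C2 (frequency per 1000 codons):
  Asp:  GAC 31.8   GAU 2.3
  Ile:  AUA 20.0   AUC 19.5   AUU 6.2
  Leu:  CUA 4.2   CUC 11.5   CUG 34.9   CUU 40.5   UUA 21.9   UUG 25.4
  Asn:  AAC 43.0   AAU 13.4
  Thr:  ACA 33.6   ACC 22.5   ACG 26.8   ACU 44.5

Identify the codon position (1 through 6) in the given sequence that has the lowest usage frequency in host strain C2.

3

Codon 1 UUA (Leu): 21.9 per 1000.
Codon 2 AAC (Asn): 43.0 per 1000.
Codon 3 GAU (Asp): 2.3 per 1000.
Codon 4 ACC (Thr): 22.5 per 1000.
Codon 5 AUC (Ile): 19.5 per 1000.
Codon 6 AUA (Ile): 20.0 per 1000.
Lowest frequency is 2.3 at codon 3.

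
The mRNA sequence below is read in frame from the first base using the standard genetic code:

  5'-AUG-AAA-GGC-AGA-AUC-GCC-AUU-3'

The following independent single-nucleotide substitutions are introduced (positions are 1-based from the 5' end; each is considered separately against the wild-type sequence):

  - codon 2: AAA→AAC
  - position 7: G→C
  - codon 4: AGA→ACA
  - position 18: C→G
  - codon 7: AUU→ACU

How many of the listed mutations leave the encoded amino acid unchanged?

Codon 2: AAA (Lys) → AAC (Asn) — missense.
Codon 3: GGC (Gly) → CGC (Arg) — missense.
Codon 4: AGA (Arg) → ACA (Thr) — missense.
Codon 6: GCC (Ala) → GCG (Ala) — synonymous.
Codon 7: AUU (Ile) → ACU (Thr) — missense.
Synonymous: 1 of 5.

1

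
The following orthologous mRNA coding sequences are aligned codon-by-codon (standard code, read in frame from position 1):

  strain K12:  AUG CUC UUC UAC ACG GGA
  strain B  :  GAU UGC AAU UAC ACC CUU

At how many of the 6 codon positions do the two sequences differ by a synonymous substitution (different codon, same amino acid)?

1

Codon 1: AUG Met / GAU Asp — nonsynonymous.
Codon 2: CUC Leu / UGC Cys — nonsynonymous.
Codon 3: UUC Phe / AAU Asn — nonsynonymous.
Codon 4: UAC Tyr / UAC Tyr — identical.
Codon 5: ACG Thr / ACC Thr — synonymous.
Codon 6: GGA Gly / CUU Leu — nonsynonymous.
Synonymous differences: 1.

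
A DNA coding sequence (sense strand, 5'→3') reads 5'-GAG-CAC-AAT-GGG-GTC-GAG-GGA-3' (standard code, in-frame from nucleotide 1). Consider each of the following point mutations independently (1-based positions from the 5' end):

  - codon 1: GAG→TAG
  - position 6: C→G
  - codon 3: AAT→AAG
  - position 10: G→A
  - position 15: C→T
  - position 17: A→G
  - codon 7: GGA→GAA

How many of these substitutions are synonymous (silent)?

1

Codon 1: GAG (Glu) → TAG (Stop) — nonsense.
Codon 2: CAC (His) → CAG (Gln) — missense.
Codon 3: AAT (Asn) → AAG (Lys) — missense.
Codon 4: GGG (Gly) → AGG (Arg) — missense.
Codon 5: GTC (Val) → GTT (Val) — synonymous.
Codon 6: GAG (Glu) → GGG (Gly) — missense.
Codon 7: GGA (Gly) → GAA (Glu) — missense.
Synonymous: 1 of 7.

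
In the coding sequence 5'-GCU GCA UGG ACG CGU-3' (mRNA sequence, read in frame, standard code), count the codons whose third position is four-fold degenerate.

Codon 1 GCU (Ala): third position 4-fold.
Codon 2 GCA (Ala): third position 4-fold.
Codon 3 UGG (Trp): third position 1-fold.
Codon 4 ACG (Thr): third position 4-fold.
Codon 5 CGU (Arg): third position 4-fold.
Four-fold degenerate third positions: 4.

4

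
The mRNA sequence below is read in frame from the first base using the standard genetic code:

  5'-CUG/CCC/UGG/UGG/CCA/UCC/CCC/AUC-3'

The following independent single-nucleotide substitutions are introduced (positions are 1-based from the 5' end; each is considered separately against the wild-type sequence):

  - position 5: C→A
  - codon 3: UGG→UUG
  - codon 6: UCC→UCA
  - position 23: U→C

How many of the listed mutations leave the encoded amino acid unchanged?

1

Codon 2: CCC (Pro) → CAC (His) — missense.
Codon 3: UGG (Trp) → UUG (Leu) — missense.
Codon 6: UCC (Ser) → UCA (Ser) — synonymous.
Codon 8: AUC (Ile) → ACC (Thr) — missense.
Synonymous: 1 of 4.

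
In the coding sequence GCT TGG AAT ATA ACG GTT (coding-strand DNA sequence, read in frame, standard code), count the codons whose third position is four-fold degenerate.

Codon 1 GCT (Ala): third position 4-fold.
Codon 2 TGG (Trp): third position 1-fold.
Codon 3 AAT (Asn): third position 2-fold.
Codon 4 ATA (Ile): third position 3-fold.
Codon 5 ACG (Thr): third position 4-fold.
Codon 6 GTT (Val): third position 4-fold.
Four-fold degenerate third positions: 3.

3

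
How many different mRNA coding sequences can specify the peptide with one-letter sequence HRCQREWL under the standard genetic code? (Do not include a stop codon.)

3456

His: 2 codons.
Arg: 6 codons.
Cys: 2 codons.
Gln: 2 codons.
Arg: 6 codons.
Glu: 2 codons.
Trp: 1 codon.
Leu: 6 codons.
2 × 6 × 2 × 2 × 6 × 2 × 1 × 6 = 3456.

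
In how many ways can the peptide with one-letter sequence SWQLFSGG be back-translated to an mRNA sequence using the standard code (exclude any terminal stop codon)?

Ser: 6 codons.
Trp: 1 codon.
Gln: 2 codons.
Leu: 6 codons.
Phe: 2 codons.
Ser: 6 codons.
Gly: 4 codons.
Gly: 4 codons.
6 × 1 × 2 × 6 × 2 × 6 × 4 × 4 = 13824.

13824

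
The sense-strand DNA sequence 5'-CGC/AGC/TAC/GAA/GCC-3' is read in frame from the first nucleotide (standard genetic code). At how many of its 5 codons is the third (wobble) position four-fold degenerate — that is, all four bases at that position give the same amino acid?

2

Codon 1 CGC (Arg): third position 4-fold.
Codon 2 AGC (Ser): third position 2-fold.
Codon 3 TAC (Tyr): third position 2-fold.
Codon 4 GAA (Glu): third position 2-fold.
Codon 5 GCC (Ala): third position 4-fold.
Four-fold degenerate third positions: 2.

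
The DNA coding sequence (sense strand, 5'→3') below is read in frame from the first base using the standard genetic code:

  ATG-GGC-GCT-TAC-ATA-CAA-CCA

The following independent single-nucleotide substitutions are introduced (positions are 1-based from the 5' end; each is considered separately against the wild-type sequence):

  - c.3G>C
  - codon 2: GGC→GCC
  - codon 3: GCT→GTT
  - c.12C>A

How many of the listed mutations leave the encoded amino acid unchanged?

Codon 1: ATG (Met) → ATC (Ile) — missense.
Codon 2: GGC (Gly) → GCC (Ala) — missense.
Codon 3: GCT (Ala) → GTT (Val) — missense.
Codon 4: TAC (Tyr) → TAA (Stop) — nonsense.
Synonymous: 0 of 4.

0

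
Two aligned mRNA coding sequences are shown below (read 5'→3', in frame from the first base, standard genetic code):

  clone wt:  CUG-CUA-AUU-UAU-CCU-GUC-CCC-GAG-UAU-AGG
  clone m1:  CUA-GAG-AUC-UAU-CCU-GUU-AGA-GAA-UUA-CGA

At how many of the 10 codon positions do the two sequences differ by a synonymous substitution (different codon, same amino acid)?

5

Codon 1: CUG Leu / CUA Leu — synonymous.
Codon 2: CUA Leu / GAG Glu — nonsynonymous.
Codon 3: AUU Ile / AUC Ile — synonymous.
Codon 4: UAU Tyr / UAU Tyr — identical.
Codon 5: CCU Pro / CCU Pro — identical.
Codon 6: GUC Val / GUU Val — synonymous.
Codon 7: CCC Pro / AGA Arg — nonsynonymous.
Codon 8: GAG Glu / GAA Glu — synonymous.
Codon 9: UAU Tyr / UUA Leu — nonsynonymous.
Codon 10: AGG Arg / CGA Arg — synonymous.
Synonymous differences: 5.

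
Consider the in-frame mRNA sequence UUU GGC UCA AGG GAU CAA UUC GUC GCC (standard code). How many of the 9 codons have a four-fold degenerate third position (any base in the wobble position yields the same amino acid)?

4

Codon 1 UUU (Phe): third position 2-fold.
Codon 2 GGC (Gly): third position 4-fold.
Codon 3 UCA (Ser): third position 4-fold.
Codon 4 AGG (Arg): third position 2-fold.
Codon 5 GAU (Asp): third position 2-fold.
Codon 6 CAA (Gln): third position 2-fold.
Codon 7 UUC (Phe): third position 2-fold.
Codon 8 GUC (Val): third position 4-fold.
Codon 9 GCC (Ala): third position 4-fold.
Four-fold degenerate third positions: 4.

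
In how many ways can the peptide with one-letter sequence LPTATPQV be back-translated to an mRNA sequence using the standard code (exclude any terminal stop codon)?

Leu: 6 codons.
Pro: 4 codons.
Thr: 4 codons.
Ala: 4 codons.
Thr: 4 codons.
Pro: 4 codons.
Gln: 2 codons.
Val: 4 codons.
6 × 4 × 4 × 4 × 4 × 4 × 2 × 4 = 49152.

49152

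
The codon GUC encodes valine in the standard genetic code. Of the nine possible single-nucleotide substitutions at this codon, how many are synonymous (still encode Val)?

Position 1: none → 0 synonymous.
Position 2: none → 0 synonymous.
Position 3: GUU, GUA, GUG → 3 synonymous.
Total: 0 + 0 + 3 = 3.

3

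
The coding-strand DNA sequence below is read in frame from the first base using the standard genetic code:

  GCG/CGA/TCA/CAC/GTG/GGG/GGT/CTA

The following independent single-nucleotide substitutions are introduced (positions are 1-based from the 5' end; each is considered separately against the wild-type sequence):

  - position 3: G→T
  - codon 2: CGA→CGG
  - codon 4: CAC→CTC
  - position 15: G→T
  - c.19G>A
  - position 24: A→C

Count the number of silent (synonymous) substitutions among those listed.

Codon 1: GCG (Ala) → GCT (Ala) — synonymous.
Codon 2: CGA (Arg) → CGG (Arg) — synonymous.
Codon 4: CAC (His) → CTC (Leu) — missense.
Codon 5: GTG (Val) → GTT (Val) — synonymous.
Codon 7: GGT (Gly) → AGT (Ser) — missense.
Codon 8: CTA (Leu) → CTC (Leu) — synonymous.
Synonymous: 4 of 6.

4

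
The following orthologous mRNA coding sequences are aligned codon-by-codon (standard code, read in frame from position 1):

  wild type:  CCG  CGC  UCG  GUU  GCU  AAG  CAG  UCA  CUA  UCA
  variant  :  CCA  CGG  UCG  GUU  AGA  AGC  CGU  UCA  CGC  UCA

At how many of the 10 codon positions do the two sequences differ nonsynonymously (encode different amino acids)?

Codon 1: CCG Pro / CCA Pro — synonymous.
Codon 2: CGC Arg / CGG Arg — synonymous.
Codon 3: UCG Ser / UCG Ser — identical.
Codon 4: GUU Val / GUU Val — identical.
Codon 5: GCU Ala / AGA Arg — nonsynonymous.
Codon 6: AAG Lys / AGC Ser — nonsynonymous.
Codon 7: CAG Gln / CGU Arg — nonsynonymous.
Codon 8: UCA Ser / UCA Ser — identical.
Codon 9: CUA Leu / CGC Arg — nonsynonymous.
Codon 10: UCA Ser / UCA Ser — identical.
Nonsynonymous differences: 4.

4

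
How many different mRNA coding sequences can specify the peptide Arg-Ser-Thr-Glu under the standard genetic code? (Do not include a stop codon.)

Arg: 6 codons.
Ser: 6 codons.
Thr: 4 codons.
Glu: 2 codons.
6 × 6 × 4 × 2 = 288.

288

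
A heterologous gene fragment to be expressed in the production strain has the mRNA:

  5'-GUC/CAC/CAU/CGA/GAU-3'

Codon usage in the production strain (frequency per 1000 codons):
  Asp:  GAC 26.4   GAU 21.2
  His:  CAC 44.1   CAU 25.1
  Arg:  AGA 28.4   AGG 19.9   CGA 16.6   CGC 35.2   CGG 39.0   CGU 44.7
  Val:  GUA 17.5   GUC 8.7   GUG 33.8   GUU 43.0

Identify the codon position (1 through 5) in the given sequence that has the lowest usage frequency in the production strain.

Codon 1 GUC (Val): 8.7 per 1000.
Codon 2 CAC (His): 44.1 per 1000.
Codon 3 CAU (His): 25.1 per 1000.
Codon 4 CGA (Arg): 16.6 per 1000.
Codon 5 GAU (Asp): 21.2 per 1000.
Lowest frequency is 8.7 at codon 1.

1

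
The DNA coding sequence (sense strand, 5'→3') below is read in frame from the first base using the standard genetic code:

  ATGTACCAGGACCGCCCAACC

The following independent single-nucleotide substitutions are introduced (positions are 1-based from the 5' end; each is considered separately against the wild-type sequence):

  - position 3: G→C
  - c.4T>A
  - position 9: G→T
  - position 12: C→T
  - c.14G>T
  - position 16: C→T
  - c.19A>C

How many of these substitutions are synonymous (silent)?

Codon 1: ATG (Met) → ATC (Ile) — missense.
Codon 2: TAC (Tyr) → AAC (Asn) — missense.
Codon 3: CAG (Gln) → CAT (His) — missense.
Codon 4: GAC (Asp) → GAT (Asp) — synonymous.
Codon 5: CGC (Arg) → CTC (Leu) — missense.
Codon 6: CCA (Pro) → TCA (Ser) — missense.
Codon 7: ACC (Thr) → CCC (Pro) — missense.
Synonymous: 1 of 7.

1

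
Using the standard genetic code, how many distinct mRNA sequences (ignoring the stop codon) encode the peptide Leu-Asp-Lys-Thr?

96

Leu: 6 codons.
Asp: 2 codons.
Lys: 2 codons.
Thr: 4 codons.
6 × 2 × 2 × 4 = 96.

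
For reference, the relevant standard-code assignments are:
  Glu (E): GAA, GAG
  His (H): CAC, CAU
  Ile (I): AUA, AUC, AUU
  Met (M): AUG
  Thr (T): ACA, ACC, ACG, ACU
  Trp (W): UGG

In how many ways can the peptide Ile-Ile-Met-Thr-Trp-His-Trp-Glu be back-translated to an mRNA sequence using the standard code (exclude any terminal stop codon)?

144

Ile: 3 codons.
Ile: 3 codons.
Met: 1 codon.
Thr: 4 codons.
Trp: 1 codon.
His: 2 codons.
Trp: 1 codon.
Glu: 2 codons.
3 × 3 × 1 × 4 × 1 × 2 × 1 × 2 = 144.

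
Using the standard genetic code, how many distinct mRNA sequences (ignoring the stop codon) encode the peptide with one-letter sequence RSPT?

Arg: 6 codons.
Ser: 6 codons.
Pro: 4 codons.
Thr: 4 codons.
6 × 6 × 4 × 4 = 576.

576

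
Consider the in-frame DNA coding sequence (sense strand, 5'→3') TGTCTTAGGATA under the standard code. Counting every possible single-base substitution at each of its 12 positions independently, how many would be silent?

Codon 1 (TGT, Cys): 1 synonymous substitution.
Codon 2 (CTT, Leu): 3 synonymous substitutions.
Codon 3 (AGG, Arg): 2 synonymous substitutions.
Codon 4 (ATA, Ile): 2 synonymous substitutions.
Total: 1 + 3 + 2 + 2 = 8.

8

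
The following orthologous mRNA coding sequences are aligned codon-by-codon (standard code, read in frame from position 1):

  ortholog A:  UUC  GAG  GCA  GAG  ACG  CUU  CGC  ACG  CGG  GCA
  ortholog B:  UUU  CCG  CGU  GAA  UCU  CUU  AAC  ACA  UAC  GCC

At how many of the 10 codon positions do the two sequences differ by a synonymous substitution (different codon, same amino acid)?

Codon 1: UUC Phe / UUU Phe — synonymous.
Codon 2: GAG Glu / CCG Pro — nonsynonymous.
Codon 3: GCA Ala / CGU Arg — nonsynonymous.
Codon 4: GAG Glu / GAA Glu — synonymous.
Codon 5: ACG Thr / UCU Ser — nonsynonymous.
Codon 6: CUU Leu / CUU Leu — identical.
Codon 7: CGC Arg / AAC Asn — nonsynonymous.
Codon 8: ACG Thr / ACA Thr — synonymous.
Codon 9: CGG Arg / UAC Tyr — nonsynonymous.
Codon 10: GCA Ala / GCC Ala — synonymous.
Synonymous differences: 4.

4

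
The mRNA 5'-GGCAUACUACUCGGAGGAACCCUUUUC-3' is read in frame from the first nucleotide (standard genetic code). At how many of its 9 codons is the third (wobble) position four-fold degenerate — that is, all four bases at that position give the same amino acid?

Codon 1 GGC (Gly): third position 4-fold.
Codon 2 AUA (Ile): third position 3-fold.
Codon 3 CUA (Leu): third position 4-fold.
Codon 4 CUC (Leu): third position 4-fold.
Codon 5 GGA (Gly): third position 4-fold.
Codon 6 GGA (Gly): third position 4-fold.
Codon 7 ACC (Thr): third position 4-fold.
Codon 8 CUU (Leu): third position 4-fold.
Codon 9 UUC (Phe): third position 2-fold.
Four-fold degenerate third positions: 7.

7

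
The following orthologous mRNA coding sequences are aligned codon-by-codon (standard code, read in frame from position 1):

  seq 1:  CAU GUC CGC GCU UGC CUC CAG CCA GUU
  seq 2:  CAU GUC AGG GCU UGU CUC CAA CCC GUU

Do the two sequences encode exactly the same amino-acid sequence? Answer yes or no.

yes

Codon 1: CAU His / CAU His — identical.
Codon 2: GUC Val / GUC Val — identical.
Codon 3: CGC Arg / AGG Arg — synonymous.
Codon 4: GCU Ala / GCU Ala — identical.
Codon 5: UGC Cys / UGU Cys — synonymous.
Codon 6: CUC Leu / CUC Leu — identical.
Codon 7: CAG Gln / CAA Gln — synonymous.
Codon 8: CCA Pro / CCC Pro — synonymous.
Codon 9: GUU Val / GUU Val — identical.
Nonsynonymous differences: 0 → same protein.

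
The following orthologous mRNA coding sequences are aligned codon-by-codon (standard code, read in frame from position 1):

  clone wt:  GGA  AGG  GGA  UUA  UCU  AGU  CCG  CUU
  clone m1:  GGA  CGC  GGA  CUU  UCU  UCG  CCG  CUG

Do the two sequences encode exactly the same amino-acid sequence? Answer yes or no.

yes

Codon 1: GGA Gly / GGA Gly — identical.
Codon 2: AGG Arg / CGC Arg — synonymous.
Codon 3: GGA Gly / GGA Gly — identical.
Codon 4: UUA Leu / CUU Leu — synonymous.
Codon 5: UCU Ser / UCU Ser — identical.
Codon 6: AGU Ser / UCG Ser — synonymous.
Codon 7: CCG Pro / CCG Pro — identical.
Codon 8: CUU Leu / CUG Leu — synonymous.
Nonsynonymous differences: 0 → same protein.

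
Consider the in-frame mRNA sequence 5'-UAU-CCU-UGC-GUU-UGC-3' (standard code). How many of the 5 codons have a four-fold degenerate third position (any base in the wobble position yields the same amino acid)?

2

Codon 1 UAU (Tyr): third position 2-fold.
Codon 2 CCU (Pro): third position 4-fold.
Codon 3 UGC (Cys): third position 2-fold.
Codon 4 GUU (Val): third position 4-fold.
Codon 5 UGC (Cys): third position 2-fold.
Four-fold degenerate third positions: 2.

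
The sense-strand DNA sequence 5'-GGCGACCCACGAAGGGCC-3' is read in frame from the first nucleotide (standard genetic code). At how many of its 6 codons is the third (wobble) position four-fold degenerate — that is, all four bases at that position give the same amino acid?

4

Codon 1 GGC (Gly): third position 4-fold.
Codon 2 GAC (Asp): third position 2-fold.
Codon 3 CCA (Pro): third position 4-fold.
Codon 4 CGA (Arg): third position 4-fold.
Codon 5 AGG (Arg): third position 2-fold.
Codon 6 GCC (Ala): third position 4-fold.
Four-fold degenerate third positions: 4.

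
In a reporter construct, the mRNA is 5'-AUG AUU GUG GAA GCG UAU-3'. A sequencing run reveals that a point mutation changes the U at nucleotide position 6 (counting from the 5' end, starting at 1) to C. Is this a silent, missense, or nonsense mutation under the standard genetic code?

Position 6 falls in codon 2: AUU → Ile.
After the substitution the codon is AUC → Ile.
Both encode Ile, so the change is synonymous.

silent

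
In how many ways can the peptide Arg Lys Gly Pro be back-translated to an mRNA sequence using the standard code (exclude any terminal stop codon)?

192

Arg: 6 codons.
Lys: 2 codons.
Gly: 4 codons.
Pro: 4 codons.
6 × 2 × 4 × 4 = 192.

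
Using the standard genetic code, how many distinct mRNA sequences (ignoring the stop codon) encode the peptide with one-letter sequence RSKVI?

864

Arg: 6 codons.
Ser: 6 codons.
Lys: 2 codons.
Val: 4 codons.
Ile: 3 codons.
6 × 6 × 2 × 4 × 3 = 864.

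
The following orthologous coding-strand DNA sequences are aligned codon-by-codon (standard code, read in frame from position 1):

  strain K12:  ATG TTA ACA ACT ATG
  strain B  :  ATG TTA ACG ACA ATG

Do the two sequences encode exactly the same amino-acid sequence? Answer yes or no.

Codon 1: ATG Met / ATG Met — identical.
Codon 2: TTA Leu / TTA Leu — identical.
Codon 3: ACA Thr / ACG Thr — synonymous.
Codon 4: ACT Thr / ACA Thr — synonymous.
Codon 5: ATG Met / ATG Met — identical.
Nonsynonymous differences: 0 → same protein.

yes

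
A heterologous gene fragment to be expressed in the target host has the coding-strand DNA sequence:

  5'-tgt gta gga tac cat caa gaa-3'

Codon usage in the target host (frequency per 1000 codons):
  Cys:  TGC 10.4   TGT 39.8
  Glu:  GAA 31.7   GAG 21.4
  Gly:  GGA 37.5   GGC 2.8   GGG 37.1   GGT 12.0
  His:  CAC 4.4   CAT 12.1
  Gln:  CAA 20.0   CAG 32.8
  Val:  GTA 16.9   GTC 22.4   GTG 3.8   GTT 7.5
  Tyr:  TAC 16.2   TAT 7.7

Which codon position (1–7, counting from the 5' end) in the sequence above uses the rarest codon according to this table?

5

Codon 1 TGT (Cys): 39.8 per 1000.
Codon 2 GTA (Val): 16.9 per 1000.
Codon 3 GGA (Gly): 37.5 per 1000.
Codon 4 TAC (Tyr): 16.2 per 1000.
Codon 5 CAT (His): 12.1 per 1000.
Codon 6 CAA (Gln): 20.0 per 1000.
Codon 7 GAA (Glu): 31.7 per 1000.
Lowest frequency is 12.1 at codon 5.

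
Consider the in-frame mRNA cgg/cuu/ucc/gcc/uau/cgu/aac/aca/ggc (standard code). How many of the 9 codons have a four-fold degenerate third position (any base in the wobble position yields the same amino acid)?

Codon 1 CGG (Arg): third position 4-fold.
Codon 2 CUU (Leu): third position 4-fold.
Codon 3 UCC (Ser): third position 4-fold.
Codon 4 GCC (Ala): third position 4-fold.
Codon 5 UAU (Tyr): third position 2-fold.
Codon 6 CGU (Arg): third position 4-fold.
Codon 7 AAC (Asn): third position 2-fold.
Codon 8 ACA (Thr): third position 4-fold.
Codon 9 GGC (Gly): third position 4-fold.
Four-fold degenerate third positions: 7.

7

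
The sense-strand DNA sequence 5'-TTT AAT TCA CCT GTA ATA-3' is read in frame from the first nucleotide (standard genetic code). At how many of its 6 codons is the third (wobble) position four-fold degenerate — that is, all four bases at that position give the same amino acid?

3

Codon 1 TTT (Phe): third position 2-fold.
Codon 2 AAT (Asn): third position 2-fold.
Codon 3 TCA (Ser): third position 4-fold.
Codon 4 CCT (Pro): third position 4-fold.
Codon 5 GTA (Val): third position 4-fold.
Codon 6 ATA (Ile): third position 3-fold.
Four-fold degenerate third positions: 3.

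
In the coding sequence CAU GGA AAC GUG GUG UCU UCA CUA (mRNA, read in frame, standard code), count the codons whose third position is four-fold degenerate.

6

Codon 1 CAU (His): third position 2-fold.
Codon 2 GGA (Gly): third position 4-fold.
Codon 3 AAC (Asn): third position 2-fold.
Codon 4 GUG (Val): third position 4-fold.
Codon 5 GUG (Val): third position 4-fold.
Codon 6 UCU (Ser): third position 4-fold.
Codon 7 UCA (Ser): third position 4-fold.
Codon 8 CUA (Leu): third position 4-fold.
Four-fold degenerate third positions: 6.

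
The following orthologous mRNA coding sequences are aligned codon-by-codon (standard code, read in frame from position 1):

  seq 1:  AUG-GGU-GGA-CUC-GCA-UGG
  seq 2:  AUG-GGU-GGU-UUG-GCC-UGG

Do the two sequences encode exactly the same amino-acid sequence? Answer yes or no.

yes

Codon 1: AUG Met / AUG Met — identical.
Codon 2: GGU Gly / GGU Gly — identical.
Codon 3: GGA Gly / GGU Gly — synonymous.
Codon 4: CUC Leu / UUG Leu — synonymous.
Codon 5: GCA Ala / GCC Ala — synonymous.
Codon 6: UGG Trp / UGG Trp — identical.
Nonsynonymous differences: 0 → same protein.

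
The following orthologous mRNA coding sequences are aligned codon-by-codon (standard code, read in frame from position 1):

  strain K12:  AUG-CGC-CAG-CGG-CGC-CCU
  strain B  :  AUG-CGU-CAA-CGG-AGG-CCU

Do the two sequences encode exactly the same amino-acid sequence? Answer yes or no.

yes

Codon 1: AUG Met / AUG Met — identical.
Codon 2: CGC Arg / CGU Arg — synonymous.
Codon 3: CAG Gln / CAA Gln — synonymous.
Codon 4: CGG Arg / CGG Arg — identical.
Codon 5: CGC Arg / AGG Arg — synonymous.
Codon 6: CCU Pro / CCU Pro — identical.
Nonsynonymous differences: 0 → same protein.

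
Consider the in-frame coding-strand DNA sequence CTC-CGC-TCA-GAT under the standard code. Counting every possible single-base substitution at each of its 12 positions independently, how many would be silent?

10

Codon 1 (CTC, Leu): 3 synonymous substitutions.
Codon 2 (CGC, Arg): 3 synonymous substitutions.
Codon 3 (TCA, Ser): 3 synonymous substitutions.
Codon 4 (GAT, Asp): 1 synonymous substitution.
Total: 3 + 3 + 3 + 1 = 10.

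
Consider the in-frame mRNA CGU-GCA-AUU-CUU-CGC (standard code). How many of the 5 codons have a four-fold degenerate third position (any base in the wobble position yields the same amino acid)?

4

Codon 1 CGU (Arg): third position 4-fold.
Codon 2 GCA (Ala): third position 4-fold.
Codon 3 AUU (Ile): third position 3-fold.
Codon 4 CUU (Leu): third position 4-fold.
Codon 5 CGC (Arg): third position 4-fold.
Four-fold degenerate third positions: 4.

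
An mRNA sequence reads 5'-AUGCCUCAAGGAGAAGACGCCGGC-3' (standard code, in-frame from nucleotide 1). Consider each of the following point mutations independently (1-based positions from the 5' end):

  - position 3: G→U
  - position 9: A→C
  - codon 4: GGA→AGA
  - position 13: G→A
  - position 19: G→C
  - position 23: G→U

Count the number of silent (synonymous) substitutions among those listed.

Codon 1: AUG (Met) → AUU (Ile) — missense.
Codon 3: CAA (Gln) → CAC (His) — missense.
Codon 4: GGA (Gly) → AGA (Arg) — missense.
Codon 5: GAA (Glu) → AAA (Lys) — missense.
Codon 7: GCC (Ala) → CCC (Pro) — missense.
Codon 8: GGC (Gly) → GUC (Val) — missense.
Synonymous: 0 of 6.

0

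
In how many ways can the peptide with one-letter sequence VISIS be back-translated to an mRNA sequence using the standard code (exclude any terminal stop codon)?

Val: 4 codons.
Ile: 3 codons.
Ser: 6 codons.
Ile: 3 codons.
Ser: 6 codons.
4 × 3 × 6 × 3 × 6 = 1296.

1296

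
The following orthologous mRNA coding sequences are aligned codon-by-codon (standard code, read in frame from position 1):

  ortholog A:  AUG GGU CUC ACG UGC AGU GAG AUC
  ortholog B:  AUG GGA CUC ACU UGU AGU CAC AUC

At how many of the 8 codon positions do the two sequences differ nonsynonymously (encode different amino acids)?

1

Codon 1: AUG Met / AUG Met — identical.
Codon 2: GGU Gly / GGA Gly — synonymous.
Codon 3: CUC Leu / CUC Leu — identical.
Codon 4: ACG Thr / ACU Thr — synonymous.
Codon 5: UGC Cys / UGU Cys — synonymous.
Codon 6: AGU Ser / AGU Ser — identical.
Codon 7: GAG Glu / CAC His — nonsynonymous.
Codon 8: AUC Ile / AUC Ile — identical.
Nonsynonymous differences: 1.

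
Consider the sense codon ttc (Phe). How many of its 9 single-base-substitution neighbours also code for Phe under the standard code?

Position 1: none → 0 synonymous.
Position 2: none → 0 synonymous.
Position 3: TTT → 1 synonymous.
Total: 0 + 0 + 1 = 1.

1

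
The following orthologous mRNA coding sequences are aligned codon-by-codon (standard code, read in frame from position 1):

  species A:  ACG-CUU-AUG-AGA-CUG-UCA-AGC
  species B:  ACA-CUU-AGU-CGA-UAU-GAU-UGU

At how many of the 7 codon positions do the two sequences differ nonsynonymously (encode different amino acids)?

Codon 1: ACG Thr / ACA Thr — synonymous.
Codon 2: CUU Leu / CUU Leu — identical.
Codon 3: AUG Met / AGU Ser — nonsynonymous.
Codon 4: AGA Arg / CGA Arg — synonymous.
Codon 5: CUG Leu / UAU Tyr — nonsynonymous.
Codon 6: UCA Ser / GAU Asp — nonsynonymous.
Codon 7: AGC Ser / UGU Cys — nonsynonymous.
Nonsynonymous differences: 4.

4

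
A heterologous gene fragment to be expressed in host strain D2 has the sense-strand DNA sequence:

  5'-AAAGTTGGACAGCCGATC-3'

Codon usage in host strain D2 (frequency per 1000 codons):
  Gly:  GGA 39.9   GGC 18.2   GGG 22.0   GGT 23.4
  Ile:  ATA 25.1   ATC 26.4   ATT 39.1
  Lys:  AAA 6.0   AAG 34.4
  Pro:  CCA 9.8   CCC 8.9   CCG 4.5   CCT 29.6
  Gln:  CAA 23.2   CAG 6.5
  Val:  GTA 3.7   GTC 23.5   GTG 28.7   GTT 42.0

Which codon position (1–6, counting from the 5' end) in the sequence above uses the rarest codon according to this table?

5

Codon 1 AAA (Lys): 6.0 per 1000.
Codon 2 GTT (Val): 42.0 per 1000.
Codon 3 GGA (Gly): 39.9 per 1000.
Codon 4 CAG (Gln): 6.5 per 1000.
Codon 5 CCG (Pro): 4.5 per 1000.
Codon 6 ATC (Ile): 26.4 per 1000.
Lowest frequency is 4.5 at codon 5.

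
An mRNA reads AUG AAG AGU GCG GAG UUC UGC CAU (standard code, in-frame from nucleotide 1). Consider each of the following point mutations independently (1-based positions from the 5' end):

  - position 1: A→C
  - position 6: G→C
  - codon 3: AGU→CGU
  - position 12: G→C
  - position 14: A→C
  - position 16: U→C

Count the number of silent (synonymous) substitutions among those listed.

1

Codon 1: AUG (Met) → CUG (Leu) — missense.
Codon 2: AAG (Lys) → AAC (Asn) — missense.
Codon 3: AGU (Ser) → CGU (Arg) — missense.
Codon 4: GCG (Ala) → GCC (Ala) — synonymous.
Codon 5: GAG (Glu) → GCG (Ala) — missense.
Codon 6: UUC (Phe) → CUC (Leu) — missense.
Synonymous: 1 of 6.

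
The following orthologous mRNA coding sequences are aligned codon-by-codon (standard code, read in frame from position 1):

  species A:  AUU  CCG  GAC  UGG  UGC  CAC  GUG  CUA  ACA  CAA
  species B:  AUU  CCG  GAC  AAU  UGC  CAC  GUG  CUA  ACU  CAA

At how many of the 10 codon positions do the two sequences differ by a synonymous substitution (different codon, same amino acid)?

1

Codon 1: AUU Ile / AUU Ile — identical.
Codon 2: CCG Pro / CCG Pro — identical.
Codon 3: GAC Asp / GAC Asp — identical.
Codon 4: UGG Trp / AAU Asn — nonsynonymous.
Codon 5: UGC Cys / UGC Cys — identical.
Codon 6: CAC His / CAC His — identical.
Codon 7: GUG Val / GUG Val — identical.
Codon 8: CUA Leu / CUA Leu — identical.
Codon 9: ACA Thr / ACU Thr — synonymous.
Codon 10: CAA Gln / CAA Gln — identical.
Synonymous differences: 1.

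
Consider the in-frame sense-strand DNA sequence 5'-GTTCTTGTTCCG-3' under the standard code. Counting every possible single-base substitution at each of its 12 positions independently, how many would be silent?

12

Codon 1 (GTT, Val): 3 synonymous substitutions.
Codon 2 (CTT, Leu): 3 synonymous substitutions.
Codon 3 (GTT, Val): 3 synonymous substitutions.
Codon 4 (CCG, Pro): 3 synonymous substitutions.
Total: 3 + 3 + 3 + 3 = 12.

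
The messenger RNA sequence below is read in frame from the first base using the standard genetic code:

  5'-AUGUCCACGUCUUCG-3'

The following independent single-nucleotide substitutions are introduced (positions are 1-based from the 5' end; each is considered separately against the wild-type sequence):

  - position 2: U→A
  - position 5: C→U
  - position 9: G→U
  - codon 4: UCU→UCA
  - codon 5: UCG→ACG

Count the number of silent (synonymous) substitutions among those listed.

Codon 1: AUG (Met) → AAG (Lys) — missense.
Codon 2: UCC (Ser) → UUC (Phe) — missense.
Codon 3: ACG (Thr) → ACU (Thr) — synonymous.
Codon 4: UCU (Ser) → UCA (Ser) — synonymous.
Codon 5: UCG (Ser) → ACG (Thr) — missense.
Synonymous: 2 of 5.

2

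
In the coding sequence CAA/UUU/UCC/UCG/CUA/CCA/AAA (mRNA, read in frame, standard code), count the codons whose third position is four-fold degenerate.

4

Codon 1 CAA (Gln): third position 2-fold.
Codon 2 UUU (Phe): third position 2-fold.
Codon 3 UCC (Ser): third position 4-fold.
Codon 4 UCG (Ser): third position 4-fold.
Codon 5 CUA (Leu): third position 4-fold.
Codon 6 CCA (Pro): third position 4-fold.
Codon 7 AAA (Lys): third position 2-fold.
Four-fold degenerate third positions: 4.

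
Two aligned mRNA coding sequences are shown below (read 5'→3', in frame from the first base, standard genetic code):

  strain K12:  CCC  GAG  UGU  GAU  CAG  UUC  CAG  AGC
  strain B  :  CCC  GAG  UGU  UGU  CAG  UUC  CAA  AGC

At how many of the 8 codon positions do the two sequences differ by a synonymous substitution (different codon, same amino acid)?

1

Codon 1: CCC Pro / CCC Pro — identical.
Codon 2: GAG Glu / GAG Glu — identical.
Codon 3: UGU Cys / UGU Cys — identical.
Codon 4: GAU Asp / UGU Cys — nonsynonymous.
Codon 5: CAG Gln / CAG Gln — identical.
Codon 6: UUC Phe / UUC Phe — identical.
Codon 7: CAG Gln / CAA Gln — synonymous.
Codon 8: AGC Ser / AGC Ser — identical.
Synonymous differences: 1.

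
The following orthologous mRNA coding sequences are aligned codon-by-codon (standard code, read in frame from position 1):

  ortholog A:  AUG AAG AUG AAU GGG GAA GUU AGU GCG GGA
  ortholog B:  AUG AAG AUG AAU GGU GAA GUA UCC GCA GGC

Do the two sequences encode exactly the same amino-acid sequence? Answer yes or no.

yes

Codon 1: AUG Met / AUG Met — identical.
Codon 2: AAG Lys / AAG Lys — identical.
Codon 3: AUG Met / AUG Met — identical.
Codon 4: AAU Asn / AAU Asn — identical.
Codon 5: GGG Gly / GGU Gly — synonymous.
Codon 6: GAA Glu / GAA Glu — identical.
Codon 7: GUU Val / GUA Val — synonymous.
Codon 8: AGU Ser / UCC Ser — synonymous.
Codon 9: GCG Ala / GCA Ala — synonymous.
Codon 10: GGA Gly / GGC Gly — synonymous.
Nonsynonymous differences: 0 → same protein.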